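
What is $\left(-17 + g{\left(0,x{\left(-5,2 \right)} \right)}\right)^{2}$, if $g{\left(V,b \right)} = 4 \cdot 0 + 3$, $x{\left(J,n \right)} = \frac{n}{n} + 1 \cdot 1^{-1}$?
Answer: $196$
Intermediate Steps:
$x{\left(J,n \right)} = 2$ ($x{\left(J,n \right)} = 1 + 1 \cdot 1 = 1 + 1 = 2$)
$g{\left(V,b \right)} = 3$ ($g{\left(V,b \right)} = 0 + 3 = 3$)
$\left(-17 + g{\left(0,x{\left(-5,2 \right)} \right)}\right)^{2} = \left(-17 + 3\right)^{2} = \left(-14\right)^{2} = 196$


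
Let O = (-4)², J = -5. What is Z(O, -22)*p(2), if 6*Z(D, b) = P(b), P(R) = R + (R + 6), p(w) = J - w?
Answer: 133/3 ≈ 44.333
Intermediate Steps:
p(w) = -5 - w
P(R) = 6 + 2*R (P(R) = R + (6 + R) = 6 + 2*R)
O = 16
Z(D, b) = 1 + b/3 (Z(D, b) = (6 + 2*b)/6 = 1 + b/3)
Z(O, -22)*p(2) = (1 + (⅓)*(-22))*(-5 - 1*2) = (1 - 22/3)*(-5 - 2) = -19/3*(-7) = 133/3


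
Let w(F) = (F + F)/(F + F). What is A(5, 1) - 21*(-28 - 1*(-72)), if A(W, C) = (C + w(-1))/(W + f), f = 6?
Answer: -10162/11 ≈ -923.82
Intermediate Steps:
w(F) = 1 (w(F) = (2*F)/((2*F)) = (2*F)*(1/(2*F)) = 1)
A(W, C) = (1 + C)/(6 + W) (A(W, C) = (C + 1)/(W + 6) = (1 + C)/(6 + W))
A(5, 1) - 21*(-28 - 1*(-72)) = (1 + 1)/(6 + 5) - 21*(-28 - 1*(-72)) = 2/11 - 21*(-28 + 72) = (1/11)*2 - 21*44 = 2/11 - 924 = -10162/11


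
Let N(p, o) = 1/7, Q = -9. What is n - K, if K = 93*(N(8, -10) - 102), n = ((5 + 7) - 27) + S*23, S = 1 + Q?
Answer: 64916/7 ≈ 9273.7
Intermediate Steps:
N(p, o) = 1/7
S = -8 (S = 1 - 9 = -8)
n = -199 (n = ((5 + 7) - 27) - 8*23 = (12 - 27) - 184 = -15 - 184 = -199)
K = -66309/7 (K = 93*(1/7 - 102) = 93*(-713/7) = -66309/7 ≈ -9472.7)
n - K = -199 - 1*(-66309/7) = -199 + 66309/7 = 64916/7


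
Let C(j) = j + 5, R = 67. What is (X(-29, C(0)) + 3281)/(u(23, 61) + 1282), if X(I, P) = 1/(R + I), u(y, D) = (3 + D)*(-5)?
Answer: 124679/36556 ≈ 3.4106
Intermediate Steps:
C(j) = 5 + j
u(y, D) = -15 - 5*D
X(I, P) = 1/(67 + I)
(X(-29, C(0)) + 3281)/(u(23, 61) + 1282) = (1/(67 - 29) + 3281)/((-15 - 5*61) + 1282) = (1/38 + 3281)/((-15 - 305) + 1282) = (1/38 + 3281)/(-320 + 1282) = (124679/38)/962 = (124679/38)*(1/962) = 124679/36556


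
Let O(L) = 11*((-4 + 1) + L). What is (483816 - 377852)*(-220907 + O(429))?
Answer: -22911642044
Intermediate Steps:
O(L) = -33 + 11*L (O(L) = 11*(-3 + L) = -33 + 11*L)
(483816 - 377852)*(-220907 + O(429)) = (483816 - 377852)*(-220907 + (-33 + 11*429)) = 105964*(-220907 + (-33 + 4719)) = 105964*(-220907 + 4686) = 105964*(-216221) = -22911642044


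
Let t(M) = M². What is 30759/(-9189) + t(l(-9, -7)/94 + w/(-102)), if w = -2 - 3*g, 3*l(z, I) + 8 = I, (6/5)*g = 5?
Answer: -313442332955/93860268624 ≈ -3.3395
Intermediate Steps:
g = 25/6 (g = (⅚)*5 = 25/6 ≈ 4.1667)
l(z, I) = -8/3 + I/3
w = -29/2 (w = -2 - 3*25/6 = -2 - 25/2 = -29/2 ≈ -14.500)
30759/(-9189) + t(l(-9, -7)/94 + w/(-102)) = 30759/(-9189) + ((-8/3 + (⅓)*(-7))/94 - 29/2/(-102))² = 30759*(-1/9189) + ((-8/3 - 7/3)*(1/94) - 29/2*(-1/102))² = -10253/3063 + (-5*1/94 + 29/204)² = -10253/3063 + (-5/94 + 29/204)² = -10253/3063 + (853/9588)² = -10253/3063 + 727609/91929744 = -313442332955/93860268624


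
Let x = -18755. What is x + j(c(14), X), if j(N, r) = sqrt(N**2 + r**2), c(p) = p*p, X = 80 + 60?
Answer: -18755 + 28*sqrt(74) ≈ -18514.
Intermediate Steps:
X = 140
c(p) = p**2
x + j(c(14), X) = -18755 + sqrt((14**2)**2 + 140**2) = -18755 + sqrt(196**2 + 19600) = -18755 + sqrt(38416 + 19600) = -18755 + sqrt(58016) = -18755 + 28*sqrt(74)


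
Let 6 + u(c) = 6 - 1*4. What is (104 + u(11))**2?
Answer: 10000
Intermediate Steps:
u(c) = -4 (u(c) = -6 + (6 - 1*4) = -6 + (6 - 4) = -6 + 2 = -4)
(104 + u(11))**2 = (104 - 4)**2 = 100**2 = 10000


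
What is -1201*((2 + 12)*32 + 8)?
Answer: -547656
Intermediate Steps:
-1201*((2 + 12)*32 + 8) = -1201*(14*32 + 8) = -1201*(448 + 8) = -1201*456 = -547656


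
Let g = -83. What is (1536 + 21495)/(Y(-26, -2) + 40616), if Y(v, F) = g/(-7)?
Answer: 161217/284395 ≈ 0.56688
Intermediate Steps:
Y(v, F) = 83/7 (Y(v, F) = -83/(-7) = -83*(-⅐) = 83/7)
(1536 + 21495)/(Y(-26, -2) + 40616) = (1536 + 21495)/(83/7 + 40616) = 23031/(284395/7) = 23031*(7/284395) = 161217/284395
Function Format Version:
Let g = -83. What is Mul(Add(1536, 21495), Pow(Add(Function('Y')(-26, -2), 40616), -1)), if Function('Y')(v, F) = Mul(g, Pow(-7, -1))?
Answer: Rational(161217, 284395) ≈ 0.56688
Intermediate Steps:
Function('Y')(v, F) = Rational(83, 7) (Function('Y')(v, F) = Mul(-83, Pow(-7, -1)) = Mul(-83, Rational(-1, 7)) = Rational(83, 7))
Mul(Add(1536, 21495), Pow(Add(Function('Y')(-26, -2), 40616), -1)) = Mul(Add(1536, 21495), Pow(Add(Rational(83, 7), 40616), -1)) = Mul(23031, Pow(Rational(284395, 7), -1)) = Mul(23031, Rational(7, 284395)) = Rational(161217, 284395)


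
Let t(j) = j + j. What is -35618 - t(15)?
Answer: -35648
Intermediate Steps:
t(j) = 2*j
-35618 - t(15) = -35618 - 2*15 = -35618 - 1*30 = -35618 - 30 = -35648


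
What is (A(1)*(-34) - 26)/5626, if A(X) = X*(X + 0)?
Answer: -30/2813 ≈ -0.010665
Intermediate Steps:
A(X) = X² (A(X) = X*X = X²)
(A(1)*(-34) - 26)/5626 = (1²*(-34) - 26)/5626 = (1*(-34) - 26)*(1/5626) = (-34 - 26)*(1/5626) = -60*1/5626 = -30/2813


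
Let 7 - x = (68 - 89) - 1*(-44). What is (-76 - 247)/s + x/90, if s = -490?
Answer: 2123/4410 ≈ 0.48141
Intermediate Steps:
x = -16 (x = 7 - ((68 - 89) - 1*(-44)) = 7 - (-21 + 44) = 7 - 1*23 = 7 - 23 = -16)
(-76 - 247)/s + x/90 = (-76 - 247)/(-490) - 16/90 = -323*(-1/490) - 16*1/90 = 323/490 - 8/45 = 2123/4410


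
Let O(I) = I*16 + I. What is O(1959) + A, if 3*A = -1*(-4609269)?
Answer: 1569726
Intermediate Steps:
O(I) = 17*I (O(I) = 16*I + I = 17*I)
A = 1536423 (A = (-1*(-4609269))/3 = (1/3)*4609269 = 1536423)
O(1959) + A = 17*1959 + 1536423 = 33303 + 1536423 = 1569726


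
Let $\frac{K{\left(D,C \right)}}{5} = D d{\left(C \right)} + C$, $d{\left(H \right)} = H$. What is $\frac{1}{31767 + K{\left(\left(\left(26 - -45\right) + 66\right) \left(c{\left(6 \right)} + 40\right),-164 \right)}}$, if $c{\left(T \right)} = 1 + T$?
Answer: $- \frac{1}{5249033} \approx -1.9051 \cdot 10^{-7}$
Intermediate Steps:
$K{\left(D,C \right)} = 5 C + 5 C D$ ($K{\left(D,C \right)} = 5 \left(D C + C\right) = 5 \left(C D + C\right) = 5 \left(C + C D\right) = 5 C + 5 C D$)
$\frac{1}{31767 + K{\left(\left(\left(26 - -45\right) + 66\right) \left(c{\left(6 \right)} + 40\right),-164 \right)}} = \frac{1}{31767 + 5 \left(-164\right) \left(1 + \left(\left(26 - -45\right) + 66\right) \left(\left(1 + 6\right) + 40\right)\right)} = \frac{1}{31767 + 5 \left(-164\right) \left(1 + \left(\left(26 + 45\right) + 66\right) \left(7 + 40\right)\right)} = \frac{1}{31767 + 5 \left(-164\right) \left(1 + \left(71 + 66\right) 47\right)} = \frac{1}{31767 + 5 \left(-164\right) \left(1 + 137 \cdot 47\right)} = \frac{1}{31767 + 5 \left(-164\right) \left(1 + 6439\right)} = \frac{1}{31767 + 5 \left(-164\right) 6440} = \frac{1}{31767 - 5280800} = \frac{1}{-5249033} = - \frac{1}{5249033}$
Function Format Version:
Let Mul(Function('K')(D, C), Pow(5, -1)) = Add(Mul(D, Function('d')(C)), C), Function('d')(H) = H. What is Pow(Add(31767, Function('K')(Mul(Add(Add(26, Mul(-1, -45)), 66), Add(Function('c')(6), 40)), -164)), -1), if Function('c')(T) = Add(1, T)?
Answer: Rational(-1, 5249033) ≈ -1.9051e-7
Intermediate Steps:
Function('K')(D, C) = Add(Mul(5, C), Mul(5, C, D)) (Function('K')(D, C) = Mul(5, Add(Mul(D, C), C)) = Mul(5, Add(Mul(C, D), C)) = Mul(5, Add(C, Mul(C, D))) = Add(Mul(5, C), Mul(5, C, D)))
Pow(Add(31767, Function('K')(Mul(Add(Add(26, Mul(-1, -45)), 66), Add(Function('c')(6), 40)), -164)), -1) = Pow(Add(31767, Mul(5, -164, Add(1, Mul(Add(Add(26, Mul(-1, -45)), 66), Add(Add(1, 6), 40))))), -1) = Pow(Add(31767, Mul(5, -164, Add(1, Mul(Add(Add(26, 45), 66), Add(7, 40))))), -1) = Pow(Add(31767, Mul(5, -164, Add(1, Mul(Add(71, 66), 47)))), -1) = Pow(Add(31767, Mul(5, -164, Add(1, Mul(137, 47)))), -1) = Pow(Add(31767, Mul(5, -164, Add(1, 6439))), -1) = Pow(Add(31767, Mul(5, -164, 6440)), -1) = Pow(Add(31767, -5280800), -1) = Pow(-5249033, -1) = Rational(-1, 5249033)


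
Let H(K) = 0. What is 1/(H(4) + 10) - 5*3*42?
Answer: -6299/10 ≈ -629.90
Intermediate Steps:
1/(H(4) + 10) - 5*3*42 = 1/(0 + 10) - 5*3*42 = 1/10 - 15*42 = ⅒ - 630 = -6299/10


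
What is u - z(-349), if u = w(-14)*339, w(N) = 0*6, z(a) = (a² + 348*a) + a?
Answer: 0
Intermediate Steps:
z(a) = a² + 349*a
w(N) = 0
u = 0 (u = 0*339 = 0)
u - z(-349) = 0 - (-349)*(349 - 349) = 0 - (-349)*0 = 0 - 1*0 = 0 + 0 = 0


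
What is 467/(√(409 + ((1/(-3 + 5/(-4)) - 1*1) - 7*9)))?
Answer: 467*√99637/5861 ≈ 25.151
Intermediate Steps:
467/(√(409 + ((1/(-3 + 5/(-4)) - 1*1) - 7*9))) = 467/(√(409 + ((1/(-3 + 5*(-¼)) - 1) - 63))) = 467/(√(409 + ((1/(-3 - 5/4) - 1) - 63))) = 467/(√(409 + ((1/(-17/4) - 1) - 63))) = 467/(√(409 + ((-4/17 - 1) - 63))) = 467/(√(409 + (-21/17 - 63))) = 467/(√(409 - 1092/17)) = 467/(√(5861/17)) = 467/((√99637/17)) = 467*(√99637/5861) = 467*√99637/5861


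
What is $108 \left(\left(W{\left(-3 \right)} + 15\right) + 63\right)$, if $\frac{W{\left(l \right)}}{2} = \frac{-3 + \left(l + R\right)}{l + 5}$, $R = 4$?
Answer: $8208$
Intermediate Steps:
$W{\left(l \right)} = \frac{2 \left(1 + l\right)}{5 + l}$ ($W{\left(l \right)} = 2 \frac{-3 + \left(l + 4\right)}{l + 5} = 2 \frac{-3 + \left(4 + l\right)}{5 + l} = 2 \frac{1 + l}{5 + l} = \frac{2 \left(1 + l\right)}{5 + l}$)
$108 \left(\left(W{\left(-3 \right)} + 15\right) + 63\right) = 108 \left(\left(\frac{2 \left(1 - 3\right)}{5 - 3} + 15\right) + 63\right) = 108 \left(\left(2 \cdot \frac{1}{2} \left(-2\right) + 15\right) + 63\right) = 108 \left(\left(-2 + 15\right) + 63\right) = 108 \left(13 + 63\right) = 108 \cdot 76 = 8208$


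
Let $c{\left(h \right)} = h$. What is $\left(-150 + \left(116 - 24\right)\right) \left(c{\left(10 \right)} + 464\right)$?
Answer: $-27492$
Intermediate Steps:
$\left(-150 + \left(116 - 24\right)\right) \left(c{\left(10 \right)} + 464\right) = \left(-150 + \left(116 - 24\right)\right) \left(10 + 464\right) = \left(-150 + 92\right) 474 = \left(-58\right) 474 = -27492$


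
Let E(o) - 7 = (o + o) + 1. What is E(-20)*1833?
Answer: -58656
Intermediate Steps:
E(o) = 8 + 2*o (E(o) = 7 + ((o + o) + 1) = 7 + (2*o + 1) = 7 + (1 + 2*o) = 8 + 2*o)
E(-20)*1833 = (8 + 2*(-20))*1833 = (8 - 40)*1833 = -32*1833 = -58656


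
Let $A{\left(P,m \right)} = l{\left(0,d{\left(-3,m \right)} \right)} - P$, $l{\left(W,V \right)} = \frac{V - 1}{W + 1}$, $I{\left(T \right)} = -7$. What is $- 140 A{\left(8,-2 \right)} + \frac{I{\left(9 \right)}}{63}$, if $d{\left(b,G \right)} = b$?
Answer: $\frac{15119}{9} \approx 1679.9$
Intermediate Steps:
$l{\left(W,V \right)} = \frac{-1 + V}{1 + W}$
$A{\left(P,m \right)} = -4 - P$ ($A{\left(P,m \right)} = \frac{-1 - 3}{1 + 0} - P = 1^{-1} \left(-4\right) - P = 1 \left(-4\right) - P = -4 - P$)
$- 140 A{\left(8,-2 \right)} + \frac{I{\left(9 \right)}}{63} = - 140 \left(-4 - 8\right) - \frac{7}{63} = - 140 \left(-4 - 8\right) - \frac{1}{9} = \left(-140\right) \left(-12\right) - \frac{1}{9} = 1680 - \frac{1}{9} = \frac{15119}{9}$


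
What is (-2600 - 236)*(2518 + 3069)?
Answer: -15844732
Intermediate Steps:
(-2600 - 236)*(2518 + 3069) = -2836*5587 = -15844732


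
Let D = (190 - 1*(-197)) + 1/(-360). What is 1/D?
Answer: 360/139319 ≈ 0.0025840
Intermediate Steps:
D = 139319/360 (D = (190 + 197) - 1/360 = 387 - 1/360 = 139319/360 ≈ 387.00)
1/D = 1/(139319/360) = 360/139319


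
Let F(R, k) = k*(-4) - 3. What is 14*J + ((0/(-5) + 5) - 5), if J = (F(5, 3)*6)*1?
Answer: -1260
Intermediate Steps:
F(R, k) = -3 - 4*k (F(R, k) = -4*k - 3 = -3 - 4*k)
J = -90 (J = ((-3 - 4*3)*6)*1 = ((-3 - 12)*6)*1 = -15*6*1 = -90*1 = -90)
14*J + ((0/(-5) + 5) - 5) = 14*(-90) + ((0/(-5) + 5) - 5) = -1260 + ((0*(-⅕) + 5) - 5) = -1260 + ((0 + 5) - 5) = -1260 + (5 - 5) = -1260 + 0 = -1260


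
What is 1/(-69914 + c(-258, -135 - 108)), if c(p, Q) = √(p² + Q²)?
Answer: -69914/4887841783 - 3*√13957/4887841783 ≈ -1.4376e-5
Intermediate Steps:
c(p, Q) = √(Q² + p²)
1/(-69914 + c(-258, -135 - 108)) = 1/(-69914 + √((-135 - 108)² + (-258)²)) = 1/(-69914 + √((-243)² + 66564)) = 1/(-69914 + √(59049 + 66564)) = 1/(-69914 + √125613) = 1/(-69914 + 3*√13957)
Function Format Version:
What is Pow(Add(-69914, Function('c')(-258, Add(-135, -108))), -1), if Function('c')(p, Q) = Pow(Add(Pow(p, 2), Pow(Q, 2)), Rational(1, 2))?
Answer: Add(Rational(-69914, 4887841783), Mul(Rational(-3, 4887841783), Pow(13957, Rational(1, 2)))) ≈ -1.4376e-5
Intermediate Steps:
Function('c')(p, Q) = Pow(Add(Pow(Q, 2), Pow(p, 2)), Rational(1, 2))
Pow(Add(-69914, Function('c')(-258, Add(-135, -108))), -1) = Pow(Add(-69914, Pow(Add(Pow(Add(-135, -108), 2), Pow(-258, 2)), Rational(1, 2))), -1) = Pow(Add(-69914, Pow(Add(Pow(-243, 2), 66564), Rational(1, 2))), -1) = Pow(Add(-69914, Pow(Add(59049, 66564), Rational(1, 2))), -1) = Pow(Add(-69914, Pow(125613, Rational(1, 2))), -1) = Pow(Add(-69914, Mul(3, Pow(13957, Rational(1, 2)))), -1)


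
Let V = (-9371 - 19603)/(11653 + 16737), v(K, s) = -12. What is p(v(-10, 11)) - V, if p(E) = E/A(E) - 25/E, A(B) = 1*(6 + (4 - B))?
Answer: 4793869/1873740 ≈ 2.5584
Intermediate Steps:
A(B) = 10 - B (A(B) = 1*(10 - B) = 10 - B)
p(E) = -25/E + E/(10 - E) (p(E) = E/(10 - E) - 25/E = -25/E + E/(10 - E))
V = -14487/14195 (V = -28974/28390 = -28974*1/28390 = -14487/14195 ≈ -1.0206)
p(v(-10, 11)) - V = (250 - 1*(-12)² - 25*(-12))/((-12)*(-10 - 12)) - 1*(-14487/14195) = -1/12*(250 - 1*144 + 300)/(-22) + 14487/14195 = -1/12*(-1/22)*(250 - 144 + 300) + 14487/14195 = -1/12*(-1/22)*406 + 14487/14195 = 203/132 + 14487/14195 = 4793869/1873740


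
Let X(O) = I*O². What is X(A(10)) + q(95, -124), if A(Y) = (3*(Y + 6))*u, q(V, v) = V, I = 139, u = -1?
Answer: 320351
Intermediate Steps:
A(Y) = -18 - 3*Y (A(Y) = (3*(Y + 6))*(-1) = (3*(6 + Y))*(-1) = (18 + 3*Y)*(-1) = -18 - 3*Y)
X(O) = 139*O²
X(A(10)) + q(95, -124) = 139*(-18 - 3*10)² + 95 = 139*(-18 - 30)² + 95 = 139*(-48)² + 95 = 139*2304 + 95 = 320256 + 95 = 320351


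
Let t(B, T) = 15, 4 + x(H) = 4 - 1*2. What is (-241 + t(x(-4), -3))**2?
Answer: 51076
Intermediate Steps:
x(H) = -2 (x(H) = -4 + (4 - 1*2) = -4 + (4 - 2) = -4 + 2 = -2)
(-241 + t(x(-4), -3))**2 = (-241 + 15)**2 = (-226)**2 = 51076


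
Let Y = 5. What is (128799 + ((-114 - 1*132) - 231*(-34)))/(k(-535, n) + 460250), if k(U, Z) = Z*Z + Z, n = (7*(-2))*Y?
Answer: 136407/465080 ≈ 0.29330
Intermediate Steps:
n = -70 (n = (7*(-2))*5 = -14*5 = -70)
k(U, Z) = Z + Z² (k(U, Z) = Z² + Z = Z + Z²)
(128799 + ((-114 - 1*132) - 231*(-34)))/(k(-535, n) + 460250) = (128799 + ((-114 - 1*132) - 231*(-34)))/(-70*(1 - 70) + 460250) = (128799 + ((-114 - 132) + 7854))/(-70*(-69) + 460250) = (128799 + (-246 + 7854))/(4830 + 460250) = (128799 + 7608)/465080 = 136407*(1/465080) = 136407/465080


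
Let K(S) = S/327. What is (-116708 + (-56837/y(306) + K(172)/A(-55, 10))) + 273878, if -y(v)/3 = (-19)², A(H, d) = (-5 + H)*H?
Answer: 15311704849498/97388775 ≈ 1.5722e+5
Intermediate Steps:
K(S) = S/327 (K(S) = S*(1/327) = S/327)
A(H, d) = H*(-5 + H)
y(v) = -1083 (y(v) = -3*(-19)² = -3*361 = -1083)
(-116708 + (-56837/y(306) + K(172)/A(-55, 10))) + 273878 = (-116708 + (-56837/(-1083) + ((1/327)*172)/((-55*(-5 - 55))))) + 273878 = (-116708 + (-56837*(-1/1083) + 172/(327*((-55*(-60)))))) + 273878 = (-116708 + (56837/1083 + (172/327)/3300)) + 273878 = (-116708 + (56837/1083 + (172/327)*(1/3300))) + 273878 = (-116708 + (56837/1083 + 43/269775)) + 273878 = (-116708 + 5111082748/97388775) + 273878 = -11360938069952/97388775 + 273878 = 15311704849498/97388775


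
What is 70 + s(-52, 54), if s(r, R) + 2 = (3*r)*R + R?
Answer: -8302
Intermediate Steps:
s(r, R) = -2 + R + 3*R*r (s(r, R) = -2 + ((3*r)*R + R) = -2 + (3*R*r + R) = -2 + (R + 3*R*r) = -2 + R + 3*R*r)
70 + s(-52, 54) = 70 + (-2 + 54 + 3*54*(-52)) = 70 + (-2 + 54 - 8424) = 70 - 8372 = -8302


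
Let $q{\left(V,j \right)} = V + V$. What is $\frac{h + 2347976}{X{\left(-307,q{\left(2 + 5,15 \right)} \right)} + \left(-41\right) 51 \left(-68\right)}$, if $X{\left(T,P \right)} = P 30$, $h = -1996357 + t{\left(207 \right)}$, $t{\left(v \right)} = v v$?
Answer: $\frac{98617}{35652} \approx 2.7661$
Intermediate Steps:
$q{\left(V,j \right)} = 2 V$
$t{\left(v \right)} = v^{2}$
$h = -1953508$ ($h = -1996357 + 207^{2} = -1996357 + 42849 = -1953508$)
$X{\left(T,P \right)} = 30 P$
$\frac{h + 2347976}{X{\left(-307,q{\left(2 + 5,15 \right)} \right)} + \left(-41\right) 51 \left(-68\right)} = \frac{-1953508 + 2347976}{30 \cdot 2 \left(2 + 5\right) + \left(-41\right) 51 \left(-68\right)} = \frac{394468}{30 \cdot 2 \cdot 7 - -142188} = \frac{394468}{30 \cdot 14 + 142188} = \frac{394468}{420 + 142188} = \frac{394468}{142608} = 394468 \cdot \frac{1}{142608} = \frac{98617}{35652}$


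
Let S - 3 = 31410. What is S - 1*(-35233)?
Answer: 66646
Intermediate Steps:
S = 31413 (S = 3 + 31410 = 31413)
S - 1*(-35233) = 31413 - 1*(-35233) = 31413 + 35233 = 66646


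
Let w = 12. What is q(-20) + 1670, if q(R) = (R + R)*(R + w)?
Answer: 1990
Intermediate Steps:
q(R) = 2*R*(12 + R) (q(R) = (R + R)*(R + 12) = (2*R)*(12 + R) = 2*R*(12 + R))
q(-20) + 1670 = 2*(-20)*(12 - 20) + 1670 = 2*(-20)*(-8) + 1670 = 320 + 1670 = 1990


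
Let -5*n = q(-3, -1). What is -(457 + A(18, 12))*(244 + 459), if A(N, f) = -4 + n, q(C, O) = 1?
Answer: -1591592/5 ≈ -3.1832e+5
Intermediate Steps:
n = -⅕ (n = -⅕*1 = -⅕ ≈ -0.20000)
A(N, f) = -21/5 (A(N, f) = -4 - ⅕ = -21/5)
-(457 + A(18, 12))*(244 + 459) = -(457 - 21/5)*(244 + 459) = -2264*703/5 = -1*1591592/5 = -1591592/5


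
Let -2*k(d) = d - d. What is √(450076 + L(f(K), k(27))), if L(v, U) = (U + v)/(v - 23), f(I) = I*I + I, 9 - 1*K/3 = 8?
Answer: 2*√13614766/11 ≈ 670.88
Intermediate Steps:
K = 3 (K = 27 - 3*8 = 27 - 24 = 3)
f(I) = I + I² (f(I) = I² + I = I + I²)
k(d) = 0 (k(d) = -(d - d)/2 = -½*0 = 0)
L(v, U) = (U + v)/(-23 + v)
√(450076 + L(f(K), k(27))) = √(450076 + (0 + 3*(1 + 3))/(-23 + 3*(1 + 3))) = √(450076 + (0 + 3*4)/(-23 + 3*4)) = √(450076 + (0 + 12)/(-23 + 12)) = √(450076 + 12/(-11)) = √(450076 - 1/11*12) = √(450076 - 12/11) = √(4950824/11) = 2*√13614766/11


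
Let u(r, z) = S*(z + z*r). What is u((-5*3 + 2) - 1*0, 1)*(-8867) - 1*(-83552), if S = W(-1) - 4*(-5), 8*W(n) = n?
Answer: 4396663/2 ≈ 2.1983e+6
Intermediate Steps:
W(n) = n/8
S = 159/8 (S = (1/8)*(-1) - 4*(-5) = -1/8 + 20 = 159/8 ≈ 19.875)
u(r, z) = 159*z/8 + 159*r*z/8 (u(r, z) = 159*(z + z*r)/8 = 159*(z + r*z)/8 = 159*z/8 + 159*r*z/8)
u((-5*3 + 2) - 1*0, 1)*(-8867) - 1*(-83552) = ((159/8)*1*(1 + ((-5*3 + 2) - 1*0)))*(-8867) - 1*(-83552) = ((159/8)*1*(1 + ((-15 + 2) + 0)))*(-8867) + 83552 = ((159/8)*1*(1 + (-13 + 0)))*(-8867) + 83552 = ((159/8)*1*(1 - 13))*(-8867) + 83552 = ((159/8)*1*(-12))*(-8867) + 83552 = -477/2*(-8867) + 83552 = 4229559/2 + 83552 = 4396663/2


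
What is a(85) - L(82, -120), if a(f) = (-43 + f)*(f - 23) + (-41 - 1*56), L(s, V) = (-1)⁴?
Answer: 2506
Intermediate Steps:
L(s, V) = 1
a(f) = -97 + (-43 + f)*(-23 + f) (a(f) = (-43 + f)*(-23 + f) + (-41 - 56) = (-43 + f)*(-23 + f) - 97 = -97 + (-43 + f)*(-23 + f))
a(85) - L(82, -120) = (892 + 85² - 66*85) - 1*1 = (892 + 7225 - 5610) - 1 = 2507 - 1 = 2506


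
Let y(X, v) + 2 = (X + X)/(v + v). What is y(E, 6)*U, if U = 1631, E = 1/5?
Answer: -96229/30 ≈ -3207.6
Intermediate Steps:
E = ⅕ ≈ 0.20000
y(X, v) = -2 + X/v (y(X, v) = -2 + (X + X)/(v + v) = -2 + (2*X)/((2*v)) = -2 + (2*X)*(1/(2*v)) = -2 + X/v)
y(E, 6)*U = (-2 + (⅕)/6)*1631 = (-2 + (⅕)*(⅙))*1631 = (-2 + 1/30)*1631 = -59/30*1631 = -96229/30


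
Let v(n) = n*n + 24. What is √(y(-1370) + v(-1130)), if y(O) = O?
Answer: √1275554 ≈ 1129.4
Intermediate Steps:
v(n) = 24 + n² (v(n) = n² + 24 = 24 + n²)
√(y(-1370) + v(-1130)) = √(-1370 + (24 + (-1130)²)) = √(-1370 + (24 + 1276900)) = √(-1370 + 1276924) = √1275554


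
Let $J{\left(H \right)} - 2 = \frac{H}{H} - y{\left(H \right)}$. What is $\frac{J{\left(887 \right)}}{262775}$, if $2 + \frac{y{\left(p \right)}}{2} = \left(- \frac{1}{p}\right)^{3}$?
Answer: $\frac{4885048723}{183381239665825} \approx 2.6639 \cdot 10^{-5}$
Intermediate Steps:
$y{\left(p \right)} = -4 - \frac{2}{p^{3}}$ ($y{\left(p \right)} = -4 + 2 \left(- \frac{1}{p}\right)^{3} = -4 + 2 \left(- \frac{1}{p^{3}}\right) = -4 - \frac{2}{p^{3}}$)
$J{\left(H \right)} = 7 + \frac{2}{H^{3}}$ ($J{\left(H \right)} = 2 - \left(-4 - \frac{2}{H^{3}} - \frac{H}{H}\right) = 2 + \left(1 + \left(4 + \frac{2}{H^{3}}\right)\right) = 2 + \left(5 + \frac{2}{H^{3}}\right) = 7 + \frac{2}{H^{3}}$)
$\frac{J{\left(887 \right)}}{262775} = \frac{7 + \frac{2}{697864103}}{262775} = \left(7 + 2 \cdot \frac{1}{697864103}\right) \frac{1}{262775} = \left(7 + \frac{2}{697864103}\right) \frac{1}{262775} = \frac{4885048723}{697864103} \cdot \frac{1}{262775} = \frac{4885048723}{183381239665825}$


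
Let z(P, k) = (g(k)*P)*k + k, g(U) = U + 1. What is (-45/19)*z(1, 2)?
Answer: -360/19 ≈ -18.947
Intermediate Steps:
g(U) = 1 + U
z(P, k) = k + P*k*(1 + k) (z(P, k) = ((1 + k)*P)*k + k = (P*(1 + k))*k + k = P*k*(1 + k) + k = k + P*k*(1 + k))
(-45/19)*z(1, 2) = (-45/19)*(2*(1 + 1*(1 + 2))) = (-45/19)*(2*(1 + 1*3)) = (-5*9/19)*(2*(1 + 3)) = -90*4/19 = -45/19*8 = -360/19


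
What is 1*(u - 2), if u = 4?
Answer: 2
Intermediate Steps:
1*(u - 2) = 1*(4 - 2) = 1*2 = 2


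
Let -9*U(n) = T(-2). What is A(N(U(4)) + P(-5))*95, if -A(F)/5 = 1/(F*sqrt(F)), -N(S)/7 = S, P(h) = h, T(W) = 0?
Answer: -19*I*sqrt(5) ≈ -42.485*I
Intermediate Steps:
U(n) = 0 (U(n) = -1/9*0 = 0)
N(S) = -7*S
A(F) = -5/F**(3/2)
A(N(U(4)) + P(-5))*95 = -5/(-7*0 - 5)**(3/2)*95 = -5/(0 - 5)**(3/2)*95 = -I*sqrt(5)/5*95 = -19*I*sqrt(5)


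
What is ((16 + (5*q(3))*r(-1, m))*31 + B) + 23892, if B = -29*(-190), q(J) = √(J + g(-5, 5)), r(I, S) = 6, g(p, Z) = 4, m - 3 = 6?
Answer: 29898 + 930*√7 ≈ 32359.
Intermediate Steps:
m = 9 (m = 3 + 6 = 9)
q(J) = √(4 + J) (q(J) = √(J + 4) = √(4 + J))
B = 5510
((16 + (5*q(3))*r(-1, m))*31 + B) + 23892 = ((16 + (5*√(4 + 3))*6)*31 + 5510) + 23892 = ((16 + (5*√7)*6)*31 + 5510) + 23892 = ((16 + 30*√7)*31 + 5510) + 23892 = ((496 + 930*√7) + 5510) + 23892 = (6006 + 930*√7) + 23892 = 29898 + 930*√7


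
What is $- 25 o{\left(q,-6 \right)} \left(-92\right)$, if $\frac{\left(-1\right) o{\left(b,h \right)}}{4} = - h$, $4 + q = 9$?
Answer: $-55200$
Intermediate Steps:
$q = 5$ ($q = -4 + 9 = 5$)
$o{\left(b,h \right)} = 4 h$ ($o{\left(b,h \right)} = - 4 \left(- h\right) = 4 h$)
$- 25 o{\left(q,-6 \right)} \left(-92\right) = - 25 \cdot 4 \left(-6\right) \left(-92\right) = \left(-25\right) \left(-24\right) \left(-92\right) = 600 \left(-92\right) = -55200$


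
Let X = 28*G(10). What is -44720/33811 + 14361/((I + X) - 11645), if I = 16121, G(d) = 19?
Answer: 261602011/169325488 ≈ 1.5450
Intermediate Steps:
X = 532 (X = 28*19 = 532)
-44720/33811 + 14361/((I + X) - 11645) = -44720/33811 + 14361/((16121 + 532) - 11645) = -44720*1/33811 + 14361/(16653 - 11645) = -44720/33811 + 14361/5008 = 261602011/169325488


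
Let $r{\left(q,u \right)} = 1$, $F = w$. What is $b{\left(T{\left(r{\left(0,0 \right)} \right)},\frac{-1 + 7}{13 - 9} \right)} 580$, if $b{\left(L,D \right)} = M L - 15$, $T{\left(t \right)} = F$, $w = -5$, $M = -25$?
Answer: $63800$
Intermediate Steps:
$F = -5$
$T{\left(t \right)} = -5$
$b{\left(L,D \right)} = -15 - 25 L$ ($b{\left(L,D \right)} = - 25 L - 15 = -15 - 25 L$)
$b{\left(T{\left(r{\left(0,0 \right)} \right)},\frac{-1 + 7}{13 - 9} \right)} 580 = \left(-15 - -125\right) 580 = \left(-15 + 125\right) 580 = 110 \cdot 580 = 63800$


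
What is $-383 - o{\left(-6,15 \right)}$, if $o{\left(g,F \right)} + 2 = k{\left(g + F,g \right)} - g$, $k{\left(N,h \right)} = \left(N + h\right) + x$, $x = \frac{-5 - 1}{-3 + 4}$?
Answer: $-384$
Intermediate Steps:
$x = -6$ ($x = - \frac{6}{1} = \left(-6\right) 1 = -6$)
$k{\left(N,h \right)} = -6 + N + h$ ($k{\left(N,h \right)} = \left(N + h\right) - 6 = -6 + N + h$)
$o{\left(g,F \right)} = -8 + F + g$ ($o{\left(g,F \right)} = -2 - \left(6 - F - g\right) = -2 + \left(-6 + F + g\right) = -8 + F + g$)
$-383 - o{\left(-6,15 \right)} = -383 - \left(-8 + 15 - 6\right) = -383 - 1 = -384$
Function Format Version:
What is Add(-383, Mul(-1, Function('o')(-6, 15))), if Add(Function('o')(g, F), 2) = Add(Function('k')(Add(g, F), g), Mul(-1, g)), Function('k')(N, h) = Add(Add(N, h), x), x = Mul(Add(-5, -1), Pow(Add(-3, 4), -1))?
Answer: -384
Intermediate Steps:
x = -6 (x = Mul(-6, Pow(1, -1)) = Mul(-6, 1) = -6)
Function('k')(N, h) = Add(-6, N, h) (Function('k')(N, h) = Add(Add(N, h), -6) = Add(-6, N, h))
Function('o')(g, F) = Add(-8, F, g) (Function('o')(g, F) = Add(-2, Add(Add(-6, Add(g, F), g), Mul(-1, g))) = Add(-2, Add(Add(-6, Add(F, g), g), Mul(-1, g))) = Add(-2, Add(Add(-6, F, Mul(2, g)), Mul(-1, g))) = Add(-2, Add(-6, F, g)) = Add(-8, F, g))
Add(-383, Mul(-1, Function('o')(-6, 15))) = Add(-383, Mul(-1, Add(-8, 15, -6))) = Add(-383, Mul(-1, 1)) = Add(-383, -1) = -384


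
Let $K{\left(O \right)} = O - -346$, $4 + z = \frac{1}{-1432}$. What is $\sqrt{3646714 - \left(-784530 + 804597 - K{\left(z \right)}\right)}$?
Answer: $\frac{7 \sqrt{37946891274}}{716} \approx 1904.5$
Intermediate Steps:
$z = - \frac{5729}{1432}$ ($z = -4 + \frac{1}{-1432} = -4 - \frac{1}{1432} = - \frac{5729}{1432} \approx -4.0007$)
$K{\left(O \right)} = 346 + O$ ($K{\left(O \right)} = O + 346 = 346 + O$)
$\sqrt{3646714 - \left(-784530 + 804597 - K{\left(z \right)}\right)} = \sqrt{3646714 + \left(\left(346 - \frac{5729}{1432}\right) - \left(-784530 - -804597\right)\right)} = \sqrt{3646714 + \left(\frac{489743}{1432} - \left(-784530 + 804597\right)\right)} = \sqrt{3646714 + \left(\frac{489743}{1432} - 20067\right)} = \sqrt{3646714 - \frac{28246201}{1432}} = \sqrt{\frac{5193848247}{1432}} = \frac{7 \sqrt{37946891274}}{716}$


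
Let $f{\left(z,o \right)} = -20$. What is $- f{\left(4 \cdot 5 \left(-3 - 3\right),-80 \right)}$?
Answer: $20$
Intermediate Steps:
$- f{\left(4 \cdot 5 \left(-3 - 3\right),-80 \right)} = \left(-1\right) \left(-20\right) = 20$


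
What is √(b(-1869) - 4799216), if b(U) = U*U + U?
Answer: 2*I*√326981 ≈ 1143.6*I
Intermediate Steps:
b(U) = U + U² (b(U) = U² + U = U + U²)
√(b(-1869) - 4799216) = √(-1869*(1 - 1869) - 4799216) = √(-1869*(-1868) - 4799216) = √(3491292 - 4799216) = √(-1307924) = 2*I*√326981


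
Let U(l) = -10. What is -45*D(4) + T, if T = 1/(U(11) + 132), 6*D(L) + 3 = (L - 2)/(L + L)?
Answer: 10069/488 ≈ 20.633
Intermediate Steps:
D(L) = -½ + (-2 + L)/(12*L) (D(L) = -½ + ((L - 2)/(L + L))/6 = -½ + ((-2 + L)/((2*L)))/6 = -½ + ((-2 + L)*(1/(2*L)))/6 = -½ + ((-2 + L)/(2*L))/6 = -½ + (-2 + L)/(12*L))
T = 1/122 (T = 1/(-10 + 132) = 1/122 ≈ 0.0081967)
-45*D(4) + T = -15*(-2 - 5*4)/(4*4) + 1/122 = -15*(-2 - 20)/(4*4) + 1/122 = -15*(-22)/(4*4) + 1/122 = -45*(-11/24) + 1/122 = 165/8 + 1/122 = 10069/488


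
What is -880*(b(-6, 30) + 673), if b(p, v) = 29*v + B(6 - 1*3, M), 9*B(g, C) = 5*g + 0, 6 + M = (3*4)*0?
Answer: -4077920/3 ≈ -1.3593e+6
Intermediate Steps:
M = -6 (M = -6 + (3*4)*0 = -6 + 12*0 = -6 + 0 = -6)
B(g, C) = 5*g/9 (B(g, C) = (5*g + 0)/9 = (5*g)/9 = 5*g/9)
b(p, v) = 5/3 + 29*v (b(p, v) = 29*v + 5*(6 - 1*3)/9 = 29*v + 5*(6 - 3)/9 = 29*v + (5/9)*3 = 29*v + 5/3 = 5/3 + 29*v)
-880*(b(-6, 30) + 673) = -880*((5/3 + 29*30) + 673) = -880*((5/3 + 870) + 673) = -880*(2615/3 + 673) = -880*4634/3 = -4077920/3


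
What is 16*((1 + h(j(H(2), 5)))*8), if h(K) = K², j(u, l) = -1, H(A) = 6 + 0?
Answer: 256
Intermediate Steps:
H(A) = 6
16*((1 + h(j(H(2), 5)))*8) = 16*((1 + (-1)²)*8) = 16*((1 + 1)*8) = 16*(2*8) = 16*16 = 256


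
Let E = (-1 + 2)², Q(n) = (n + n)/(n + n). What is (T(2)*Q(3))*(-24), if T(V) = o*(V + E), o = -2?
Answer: 144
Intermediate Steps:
Q(n) = 1 (Q(n) = (2*n)/((2*n)) = (2*n)*(1/(2*n)) = 1)
E = 1 (E = 1² = 1)
T(V) = -2 - 2*V (T(V) = -2*(V + 1) = -2*(1 + V) = -2 - 2*V)
(T(2)*Q(3))*(-24) = ((-2 - 2*2)*1)*(-24) = ((-2 - 4)*1)*(-24) = -6*1*(-24) = -6*(-24) = 144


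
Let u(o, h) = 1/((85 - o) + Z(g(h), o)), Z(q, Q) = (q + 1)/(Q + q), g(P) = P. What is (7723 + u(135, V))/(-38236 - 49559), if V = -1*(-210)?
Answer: -131591852/1495939005 ≈ -0.087966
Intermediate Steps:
Z(q, Q) = (1 + q)/(Q + q)
V = 210
u(o, h) = 1/(85 - o + (1 + h)/(h + o)) (u(o, h) = 1/((85 - o) + (1 + h)/(o + h)) = 1/((85 - o) + (1 + h)/(h + o)) = 1/(85 - o + (1 + h)/(h + o)))
(7723 + u(135, V))/(-38236 - 49559) = (7723 + (210 + 135)/(1 + 210 + (85 - 1*135)*(210 + 135)))/(-38236 - 49559) = (7723 + 345/(1 + 210 + (85 - 135)*345))/(-87795) = (7723 + 345/(1 + 210 - 50*345))*(-1/87795) = (7723 + 345/(1 + 210 - 17250))*(-1/87795) = (7723 + 345/(-17039))*(-1/87795) = (7723 - 1/17039*345)*(-1/87795) = (7723 - 345/17039)*(-1/87795) = (131591852/17039)*(-1/87795) = -131591852/1495939005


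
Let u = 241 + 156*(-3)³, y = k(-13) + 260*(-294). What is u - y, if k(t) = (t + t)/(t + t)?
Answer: 72468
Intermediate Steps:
k(t) = 1 (k(t) = (2*t)/((2*t)) = (2*t)*(1/(2*t)) = 1)
y = -76439 (y = 1 + 260*(-294) = 1 - 76440 = -76439)
u = -3971 (u = 241 + 156*(-27) = 241 - 4212 = -3971)
u - y = -3971 - 1*(-76439) = -3971 + 76439 = 72468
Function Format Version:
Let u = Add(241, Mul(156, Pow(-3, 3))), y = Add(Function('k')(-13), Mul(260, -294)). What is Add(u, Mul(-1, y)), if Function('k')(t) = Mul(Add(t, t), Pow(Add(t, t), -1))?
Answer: 72468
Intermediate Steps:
Function('k')(t) = 1 (Function('k')(t) = Mul(Mul(2, t), Pow(Mul(2, t), -1)) = Mul(Mul(2, t), Mul(Rational(1, 2), Pow(t, -1))) = 1)
y = -76439 (y = Add(1, Mul(260, -294)) = Add(1, -76440) = -76439)
u = -3971 (u = Add(241, Mul(156, -27)) = Add(241, -4212) = -3971)
Add(u, Mul(-1, y)) = Add(-3971, Mul(-1, -76439)) = Add(-3971, 76439) = 72468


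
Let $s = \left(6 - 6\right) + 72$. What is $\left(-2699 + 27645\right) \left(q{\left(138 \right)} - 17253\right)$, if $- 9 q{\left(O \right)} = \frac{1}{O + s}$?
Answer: $- \frac{406721716883}{945} \approx -4.3039 \cdot 10^{8}$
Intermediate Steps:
$s = 72$ ($s = 0 + 72 = 72$)
$q{\left(O \right)} = - \frac{1}{9 \left(72 + O\right)}$ ($q{\left(O \right)} = - \frac{1}{9 \left(O + 72\right)} = - \frac{1}{9 \left(72 + O\right)}$)
$\left(-2699 + 27645\right) \left(q{\left(138 \right)} - 17253\right) = \left(-2699 + 27645\right) \left(- \frac{1}{648 + 9 \cdot 138} - 17253\right) = 24946 \left(- \frac{1}{648 + 1242} - 17253\right) = 24946 \left(- \frac{1}{1890} - 17253\right) = 24946 \left(- \frac{32608171}{1890}\right) = - \frac{406721716883}{945}$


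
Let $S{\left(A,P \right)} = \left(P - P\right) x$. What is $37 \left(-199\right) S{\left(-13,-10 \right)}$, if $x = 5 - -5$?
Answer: $0$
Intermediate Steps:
$x = 10$ ($x = 5 + 5 = 10$)
$S{\left(A,P \right)} = 0$ ($S{\left(A,P \right)} = \left(P - P\right) 10 = 0 \cdot 10 = 0$)
$37 \left(-199\right) S{\left(-13,-10 \right)} = 37 \left(-199\right) 0 = \left(-7363\right) 0 = 0$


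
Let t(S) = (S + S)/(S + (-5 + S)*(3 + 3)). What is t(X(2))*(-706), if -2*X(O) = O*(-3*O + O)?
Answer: 2824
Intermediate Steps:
X(O) = O**2 (X(O) = -O*(-3*O + O)/2 = -O*(-2*O)/2 = -(-1)*O**2 = O**2)
t(S) = 2*S/(-30 + 7*S) (t(S) = (2*S)/(S + (-5 + S)*6) = (2*S)/(S + (-30 + 6*S)) = (2*S)/(-30 + 7*S) = 2*S/(-30 + 7*S))
t(X(2))*(-706) = (2*2**2/(-30 + 7*2**2))*(-706) = (2*4/(-30 + 7*4))*(-706) = (2*4/(-30 + 28))*(-706) = (2*4/(-2))*(-706) = (2*4*(-1/2))*(-706) = -4*(-706) = 2824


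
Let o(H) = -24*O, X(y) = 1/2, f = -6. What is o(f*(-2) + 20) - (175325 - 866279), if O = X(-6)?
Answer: 690942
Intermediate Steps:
X(y) = ½
O = ½ ≈ 0.50000
o(H) = -12 (o(H) = -24*½ = -12)
o(f*(-2) + 20) - (175325 - 866279) = -12 - (175325 - 866279) = -12 - 1*(-690954) = -12 + 690954 = 690942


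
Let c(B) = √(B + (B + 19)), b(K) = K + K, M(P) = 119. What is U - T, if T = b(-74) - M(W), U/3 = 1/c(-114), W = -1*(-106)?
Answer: 267 - 3*I*√209/209 ≈ 267.0 - 0.20751*I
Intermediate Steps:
W = 106
b(K) = 2*K
c(B) = √(19 + 2*B) (c(B) = √(B + (19 + B)) = √(19 + 2*B))
U = -3*I*√209/209 (U = 3/(√(19 + 2*(-114))) = 3/(√(19 - 228)) = 3/(√(-209)) = 3/((I*√209)) = 3*(-I*√209/209) = -3*I*√209/209 ≈ -0.20751*I)
T = -267 (T = 2*(-74) - 1*119 = -148 - 119 = -267)
U - T = -3*I*√209/209 - 1*(-267) = -3*I*√209/209 + 267 = 267 - 3*I*√209/209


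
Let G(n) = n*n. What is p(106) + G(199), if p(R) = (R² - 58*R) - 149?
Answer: 44540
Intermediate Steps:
G(n) = n²
p(R) = -149 + R² - 58*R
p(106) + G(199) = (-149 + 106² - 58*106) + 199² = (-149 + 11236 - 6148) + 39601 = 4939 + 39601 = 44540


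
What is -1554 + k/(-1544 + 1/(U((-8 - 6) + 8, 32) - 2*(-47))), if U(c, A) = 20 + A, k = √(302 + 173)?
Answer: -1554 - 730*√19/225423 ≈ -1554.0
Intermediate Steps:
k = 5*√19 (k = √475 = 5*√19 ≈ 21.794)
-1554 + k/(-1544 + 1/(U((-8 - 6) + 8, 32) - 2*(-47))) = -1554 + (5*√19)/(-1544 + 1/((20 + 32) - 2*(-47))) = -1554 + (5*√19)/(-1544 + 1/(52 + 94)) = -1554 + (5*√19)/(-1544 + 1/146) = -1554 + (5*√19)/(-225423/146) = -1554 - 730*√19/225423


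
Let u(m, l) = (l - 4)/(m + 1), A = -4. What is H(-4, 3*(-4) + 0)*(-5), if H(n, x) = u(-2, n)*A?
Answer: 160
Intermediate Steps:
u(m, l) = (-4 + l)/(1 + m)
H(n, x) = -16 + 4*n (H(n, x) = ((-4 + n)/(1 - 2))*(-4) = ((-4 + n)/(-1))*(-4) = -(-4 + n)*(-4) = (4 - n)*(-4) = -16 + 4*n)
H(-4, 3*(-4) + 0)*(-5) = (-16 + 4*(-4))*(-5) = (-16 - 16)*(-5) = -32*(-5) = 160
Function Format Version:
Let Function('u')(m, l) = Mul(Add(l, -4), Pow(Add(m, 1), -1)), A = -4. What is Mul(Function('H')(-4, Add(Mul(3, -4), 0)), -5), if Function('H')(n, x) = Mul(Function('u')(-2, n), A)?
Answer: 160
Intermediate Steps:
Function('u')(m, l) = Mul(Pow(Add(1, m), -1), Add(-4, l)) (Function('u')(m, l) = Mul(Add(-4, l), Pow(Add(1, m), -1)) = Mul(Pow(Add(1, m), -1), Add(-4, l)))
Function('H')(n, x) = Add(-16, Mul(4, n)) (Function('H')(n, x) = Mul(Mul(Pow(Add(1, -2), -1), Add(-4, n)), -4) = Mul(Mul(Pow(-1, -1), Add(-4, n)), -4) = Mul(Mul(-1, Add(-4, n)), -4) = Mul(Add(4, Mul(-1, n)), -4) = Add(-16, Mul(4, n)))
Mul(Function('H')(-4, Add(Mul(3, -4), 0)), -5) = Mul(Add(-16, Mul(4, -4)), -5) = Mul(Add(-16, -16), -5) = Mul(-32, -5) = 160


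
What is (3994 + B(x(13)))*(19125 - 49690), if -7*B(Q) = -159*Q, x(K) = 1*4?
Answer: -873975610/7 ≈ -1.2485e+8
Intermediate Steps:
x(K) = 4
B(Q) = 159*Q/7 (B(Q) = -(-159)*Q/7 = 159*Q/7)
(3994 + B(x(13)))*(19125 - 49690) = (3994 + (159/7)*4)*(19125 - 49690) = (3994 + 636/7)*(-30565) = (28594/7)*(-30565) = -873975610/7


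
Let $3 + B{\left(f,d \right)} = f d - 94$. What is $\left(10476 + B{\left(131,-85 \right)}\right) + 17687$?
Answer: $16931$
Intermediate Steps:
$B{\left(f,d \right)} = -97 + d f$ ($B{\left(f,d \right)} = -3 + \left(f d - 94\right) = -3 + \left(d f - 94\right) = -3 + \left(-94 + d f\right) = -97 + d f$)
$\left(10476 + B{\left(131,-85 \right)}\right) + 17687 = \left(10476 - 11232\right) + 17687 = -756 + 17687 = 16931$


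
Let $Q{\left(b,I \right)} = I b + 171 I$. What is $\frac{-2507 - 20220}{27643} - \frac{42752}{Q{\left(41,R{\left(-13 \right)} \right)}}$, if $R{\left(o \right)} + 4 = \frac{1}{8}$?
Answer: $\frac{2326246611}{45417449} \approx 51.219$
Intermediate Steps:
$R{\left(o \right)} = - \frac{31}{8}$ ($R{\left(o \right)} = -4 + \frac{1}{8} = - \frac{31}{8}$)
$Q{\left(b,I \right)} = 171 I + I b$
$\frac{-2507 - 20220}{27643} - \frac{42752}{Q{\left(41,R{\left(-13 \right)} \right)}} = \frac{-2507 - 20220}{27643} - \frac{42752}{\left(- \frac{31}{8}\right) \left(171 + 41\right)} = \left(-22727\right) \frac{1}{27643} - \frac{42752}{\left(- \frac{31}{8}\right) 212} = - \frac{22727}{27643} - \frac{42752}{- \frac{1643}{2}} = - \frac{22727}{27643} - - \frac{85504}{1643} = - \frac{22727}{27643} + \frac{85504}{1643} = \frac{2326246611}{45417449}$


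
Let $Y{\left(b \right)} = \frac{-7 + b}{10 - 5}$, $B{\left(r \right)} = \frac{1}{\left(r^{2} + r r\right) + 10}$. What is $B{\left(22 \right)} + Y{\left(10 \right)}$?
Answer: $\frac{2939}{4890} \approx 0.60102$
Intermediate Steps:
$B{\left(r \right)} = \frac{1}{10 + 2 r^{2}}$ ($B{\left(r \right)} = \frac{1}{\left(r^{2} + r^{2}\right) + 10} = \frac{1}{2 r^{2} + 10} = \frac{1}{10 + 2 r^{2}}$)
$Y{\left(b \right)} = - \frac{7}{5} + \frac{b}{5}$ ($Y{\left(b \right)} = \frac{-7 + b}{5} = \left(-7 + b\right) \frac{1}{5} = - \frac{7}{5} + \frac{b}{5}$)
$B{\left(22 \right)} + Y{\left(10 \right)} = \frac{1}{2 \left(5 + 22^{2}\right)} + \left(- \frac{7}{5} + \frac{1}{5} \cdot 10\right) = \frac{1}{2 \left(5 + 484\right)} + \left(- \frac{7}{5} + 2\right) = \frac{1}{2 \cdot 489} + \frac{3}{5} = \frac{1}{2} \cdot \frac{1}{489} + \frac{3}{5} = \frac{1}{978} + \frac{3}{5} = \frac{2939}{4890}$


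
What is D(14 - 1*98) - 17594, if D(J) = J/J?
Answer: -17593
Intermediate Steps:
D(J) = 1
D(14 - 1*98) - 17594 = 1 - 17594 = -17593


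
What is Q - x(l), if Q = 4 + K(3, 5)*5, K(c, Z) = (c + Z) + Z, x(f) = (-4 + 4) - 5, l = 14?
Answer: 74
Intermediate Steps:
x(f) = -5 (x(f) = 0 - 5 = -5)
K(c, Z) = c + 2*Z (K(c, Z) = (Z + c) + Z = c + 2*Z)
Q = 69 (Q = 4 + (3 + 2*5)*5 = 4 + (3 + 10)*5 = 4 + 13*5 = 4 + 65 = 69)
Q - x(l) = 69 - 1*(-5) = 69 + 5 = 74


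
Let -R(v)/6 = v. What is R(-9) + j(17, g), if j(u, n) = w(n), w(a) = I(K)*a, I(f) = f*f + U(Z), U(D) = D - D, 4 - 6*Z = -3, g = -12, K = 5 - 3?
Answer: 6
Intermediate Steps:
R(v) = -6*v
K = 2
Z = 7/6 (Z = ⅔ - ⅙*(-3) = ⅔ + ½ = 7/6 ≈ 1.1667)
U(D) = 0
I(f) = f² (I(f) = f*f + 0 = f² + 0 = f²)
w(a) = 4*a (w(a) = 2²*a = 4*a)
j(u, n) = 4*n
R(-9) + j(17, g) = -6*(-9) + 4*(-12) = 54 - 48 = 6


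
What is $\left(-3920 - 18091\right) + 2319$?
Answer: $-19692$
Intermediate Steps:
$\left(-3920 - 18091\right) + 2319 = -22011 + 2319 = -19692$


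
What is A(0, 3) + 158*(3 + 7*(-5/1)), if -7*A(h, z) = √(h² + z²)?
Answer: -35395/7 ≈ -5056.4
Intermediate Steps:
A(h, z) = -√(h² + z²)/7
A(0, 3) + 158*(3 + 7*(-5/1)) = -√(0² + 3²)/7 + 158*(3 + 7*(-5/1)) = -√(0 + 9)/7 + 158*(3 + 7*(-5*1)) = -√9/7 + 158*(3 + 7*(-5)) = -⅐*3 + 158*(3 - 35) = -3/7 + 158*(-32) = -3/7 - 5056 = -35395/7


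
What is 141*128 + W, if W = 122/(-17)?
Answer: 306694/17 ≈ 18041.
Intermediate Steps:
W = -122/17 (W = 122*(-1/17) = -122/17 ≈ -7.1765)
141*128 + W = 141*128 - 122/17 = 18048 - 122/17 = 306694/17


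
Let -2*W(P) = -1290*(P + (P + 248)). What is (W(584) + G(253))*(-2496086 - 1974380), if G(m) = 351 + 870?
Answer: -4088424446106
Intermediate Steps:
G(m) = 1221
W(P) = 159960 + 1290*P (W(P) = -(-645)*(P + (P + 248)) = -(-645)*(P + (248 + P)) = -(-645)*(248 + 2*P) = -(-319920 - 2580*P)/2 = 159960 + 1290*P)
(W(584) + G(253))*(-2496086 - 1974380) = ((159960 + 1290*584) + 1221)*(-2496086 - 1974380) = ((159960 + 753360) + 1221)*(-4470466) = (913320 + 1221)*(-4470466) = 914541*(-4470466) = -4088424446106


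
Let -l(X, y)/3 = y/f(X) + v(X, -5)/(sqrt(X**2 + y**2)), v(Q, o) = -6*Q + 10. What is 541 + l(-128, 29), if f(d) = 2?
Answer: 995/2 - 2334*sqrt(689)/3445 ≈ 479.72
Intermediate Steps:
v(Q, o) = 10 - 6*Q
l(X, y) = -3*y/2 - 3*(10 - 6*X)/sqrt(X**2 + y**2) (l(X, y) = -3*(y/2 + (10 - 6*X)/(sqrt(X**2 + y**2))) = -3*(y*(1/2) + (10 - 6*X)/sqrt(X**2 + y**2)) = -3*(y/2 + (10 - 6*X)/sqrt(X**2 + y**2)) = -3*y/2 - 3*(10 - 6*X)/sqrt(X**2 + y**2))
541 + l(-128, 29) = 541 + 3*(-20 + 12*(-128) - 1*29*sqrt((-128)**2 + 29**2))/(2*sqrt((-128)**2 + 29**2)) = 541 + 3*(-20 - 1536 - 1*29*sqrt(16384 + 841))/(2*sqrt(16384 + 841)) = 541 + 3*(-20 - 1536 - 1*29*sqrt(17225))/(2*sqrt(17225)) = 541 + 3*(sqrt(689)/3445)*(-20 - 1536 - 1*29*5*sqrt(689))/2 = 541 + 3*(sqrt(689)/3445)*(-20 - 1536 - 145*sqrt(689))/2 = 541 + 3*(sqrt(689)/3445)*(-1556 - 145*sqrt(689))/2 = 541 + 3*sqrt(689)*(-1556 - 145*sqrt(689))/6890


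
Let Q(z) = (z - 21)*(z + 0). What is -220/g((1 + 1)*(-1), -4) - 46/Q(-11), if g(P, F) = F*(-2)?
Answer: -4863/176 ≈ -27.631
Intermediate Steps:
Q(z) = z*(-21 + z) (Q(z) = (-21 + z)*z = z*(-21 + z))
g(P, F) = -2*F
-220/g((1 + 1)*(-1), -4) - 46/Q(-11) = -220/((-2*(-4))) - 46*(-1/(11*(-21 - 11))) = -220/8 - 46/((-11*(-32))) = -220*⅛ - 46/352 = -55/2 - 46*1/352 = -55/2 - 23/176 = -4863/176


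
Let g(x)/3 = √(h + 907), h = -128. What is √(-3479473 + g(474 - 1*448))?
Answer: √(-3479473 + 3*√779) ≈ 1865.3*I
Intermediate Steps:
g(x) = 3*√779 (g(x) = 3*√(-128 + 907) = 3*√779)
√(-3479473 + g(474 - 1*448)) = √(-3479473 + 3*√779)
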